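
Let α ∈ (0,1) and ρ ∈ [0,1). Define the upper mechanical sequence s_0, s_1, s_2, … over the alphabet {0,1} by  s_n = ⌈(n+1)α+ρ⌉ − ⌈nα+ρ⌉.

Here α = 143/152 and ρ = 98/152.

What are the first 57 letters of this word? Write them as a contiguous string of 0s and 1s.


n=0: ⌈(1·143+98)/152⌉ − ⌈(0·143+98)/152⌉ = ⌈241/152⌉ − ⌈98/152⌉ = 2 − 1 = 1
n=1: ⌈(2·143+98)/152⌉ − ⌈(1·143+98)/152⌉ = ⌈384/152⌉ − ⌈241/152⌉ = 3 − 2 = 1
n=2: ⌈(3·143+98)/152⌉ − ⌈(2·143+98)/152⌉ = ⌈527/152⌉ − ⌈384/152⌉ = 4 − 3 = 1
n=3: ⌈(4·143+98)/152⌉ − ⌈(3·143+98)/152⌉ = ⌈670/152⌉ − ⌈527/152⌉ = 5 − 4 = 1
n=4: ⌈(5·143+98)/152⌉ − ⌈(4·143+98)/152⌉ = ⌈813/152⌉ − ⌈670/152⌉ = 6 − 5 = 1
n=5: ⌈(6·143+98)/152⌉ − ⌈(5·143+98)/152⌉ = ⌈956/152⌉ − ⌈813/152⌉ = 7 − 6 = 1
n=6: ⌈(7·143+98)/152⌉ − ⌈(6·143+98)/152⌉ = ⌈1099/152⌉ − ⌈956/152⌉ = 8 − 7 = 1
n=7: ⌈(8·143+98)/152⌉ − ⌈(7·143+98)/152⌉ = ⌈1242/152⌉ − ⌈1099/152⌉ = 9 − 8 = 1
n=8: ⌈(9·143+98)/152⌉ − ⌈(8·143+98)/152⌉ = ⌈1385/152⌉ − ⌈1242/152⌉ = 10 − 9 = 1
n=9: ⌈(10·143+98)/152⌉ − ⌈(9·143+98)/152⌉ = ⌈1528/152⌉ − ⌈1385/152⌉ = 11 − 10 = 1
n=10: ⌈(11·143+98)/152⌉ − ⌈(10·143+98)/152⌉ = ⌈1671/152⌉ − ⌈1528/152⌉ = 11 − 11 = 0
n=11: ⌈(12·143+98)/152⌉ − ⌈(11·143+98)/152⌉ = ⌈1814/152⌉ − ⌈1671/152⌉ = 12 − 11 = 1
n=12: ⌈(13·143+98)/152⌉ − ⌈(12·143+98)/152⌉ = ⌈1957/152⌉ − ⌈1814/152⌉ = 13 − 12 = 1
n=13: ⌈(14·143+98)/152⌉ − ⌈(13·143+98)/152⌉ = ⌈2100/152⌉ − ⌈1957/152⌉ = 14 − 13 = 1
n=14: ⌈(15·143+98)/152⌉ − ⌈(14·143+98)/152⌉ = ⌈2243/152⌉ − ⌈2100/152⌉ = 15 − 14 = 1
n=15: ⌈(16·143+98)/152⌉ − ⌈(15·143+98)/152⌉ = ⌈2386/152⌉ − ⌈2243/152⌉ = 16 − 15 = 1
n=16: ⌈(17·143+98)/152⌉ − ⌈(16·143+98)/152⌉ = ⌈2529/152⌉ − ⌈2386/152⌉ = 17 − 16 = 1
n=17: ⌈(18·143+98)/152⌉ − ⌈(17·143+98)/152⌉ = ⌈2672/152⌉ − ⌈2529/152⌉ = 18 − 17 = 1
n=18: ⌈(19·143+98)/152⌉ − ⌈(18·143+98)/152⌉ = ⌈2815/152⌉ − ⌈2672/152⌉ = 19 − 18 = 1
n=19: ⌈(20·143+98)/152⌉ − ⌈(19·143+98)/152⌉ = ⌈2958/152⌉ − ⌈2815/152⌉ = 20 − 19 = 1
n=20: ⌈(21·143+98)/152⌉ − ⌈(20·143+98)/152⌉ = ⌈3101/152⌉ − ⌈2958/152⌉ = 21 − 20 = 1
n=21: ⌈(22·143+98)/152⌉ − ⌈(21·143+98)/152⌉ = ⌈3244/152⌉ − ⌈3101/152⌉ = 22 − 21 = 1
n=22: ⌈(23·143+98)/152⌉ − ⌈(22·143+98)/152⌉ = ⌈3387/152⌉ − ⌈3244/152⌉ = 23 − 22 = 1
n=23: ⌈(24·143+98)/152⌉ − ⌈(23·143+98)/152⌉ = ⌈3530/152⌉ − ⌈3387/152⌉ = 24 − 23 = 1
n=24: ⌈(25·143+98)/152⌉ − ⌈(24·143+98)/152⌉ = ⌈3673/152⌉ − ⌈3530/152⌉ = 25 − 24 = 1
n=25: ⌈(26·143+98)/152⌉ − ⌈(25·143+98)/152⌉ = ⌈3816/152⌉ − ⌈3673/152⌉ = 26 − 25 = 1
n=26: ⌈(27·143+98)/152⌉ − ⌈(26·143+98)/152⌉ = ⌈3959/152⌉ − ⌈3816/152⌉ = 27 − 26 = 1
n=27: ⌈(28·143+98)/152⌉ − ⌈(27·143+98)/152⌉ = ⌈4102/152⌉ − ⌈3959/152⌉ = 27 − 27 = 0
n=28: ⌈(29·143+98)/152⌉ − ⌈(28·143+98)/152⌉ = ⌈4245/152⌉ − ⌈4102/152⌉ = 28 − 27 = 1
n=29: ⌈(30·143+98)/152⌉ − ⌈(29·143+98)/152⌉ = ⌈4388/152⌉ − ⌈4245/152⌉ = 29 − 28 = 1
n=30: ⌈(31·143+98)/152⌉ − ⌈(30·143+98)/152⌉ = ⌈4531/152⌉ − ⌈4388/152⌉ = 30 − 29 = 1
n=31: ⌈(32·143+98)/152⌉ − ⌈(31·143+98)/152⌉ = ⌈4674/152⌉ − ⌈4531/152⌉ = 31 − 30 = 1
n=32: ⌈(33·143+98)/152⌉ − ⌈(32·143+98)/152⌉ = ⌈4817/152⌉ − ⌈4674/152⌉ = 32 − 31 = 1
n=33: ⌈(34·143+98)/152⌉ − ⌈(33·143+98)/152⌉ = ⌈4960/152⌉ − ⌈4817/152⌉ = 33 − 32 = 1
n=34: ⌈(35·143+98)/152⌉ − ⌈(34·143+98)/152⌉ = ⌈5103/152⌉ − ⌈4960/152⌉ = 34 − 33 = 1
n=35: ⌈(36·143+98)/152⌉ − ⌈(35·143+98)/152⌉ = ⌈5246/152⌉ − ⌈5103/152⌉ = 35 − 34 = 1
n=36: ⌈(37·143+98)/152⌉ − ⌈(36·143+98)/152⌉ = ⌈5389/152⌉ − ⌈5246/152⌉ = 36 − 35 = 1
n=37: ⌈(38·143+98)/152⌉ − ⌈(37·143+98)/152⌉ = ⌈5532/152⌉ − ⌈5389/152⌉ = 37 − 36 = 1
n=38: ⌈(39·143+98)/152⌉ − ⌈(38·143+98)/152⌉ = ⌈5675/152⌉ − ⌈5532/152⌉ = 38 − 37 = 1
n=39: ⌈(40·143+98)/152⌉ − ⌈(39·143+98)/152⌉ = ⌈5818/152⌉ − ⌈5675/152⌉ = 39 − 38 = 1
n=40: ⌈(41·143+98)/152⌉ − ⌈(40·143+98)/152⌉ = ⌈5961/152⌉ − ⌈5818/152⌉ = 40 − 39 = 1
n=41: ⌈(42·143+98)/152⌉ − ⌈(41·143+98)/152⌉ = ⌈6104/152⌉ − ⌈5961/152⌉ = 41 − 40 = 1
n=42: ⌈(43·143+98)/152⌉ − ⌈(42·143+98)/152⌉ = ⌈6247/152⌉ − ⌈6104/152⌉ = 42 − 41 = 1
n=43: ⌈(44·143+98)/152⌉ − ⌈(43·143+98)/152⌉ = ⌈6390/152⌉ − ⌈6247/152⌉ = 43 − 42 = 1
n=44: ⌈(45·143+98)/152⌉ − ⌈(44·143+98)/152⌉ = ⌈6533/152⌉ − ⌈6390/152⌉ = 43 − 43 = 0
n=45: ⌈(46·143+98)/152⌉ − ⌈(45·143+98)/152⌉ = ⌈6676/152⌉ − ⌈6533/152⌉ = 44 − 43 = 1
n=46: ⌈(47·143+98)/152⌉ − ⌈(46·143+98)/152⌉ = ⌈6819/152⌉ − ⌈6676/152⌉ = 45 − 44 = 1
n=47: ⌈(48·143+98)/152⌉ − ⌈(47·143+98)/152⌉ = ⌈6962/152⌉ − ⌈6819/152⌉ = 46 − 45 = 1
n=48: ⌈(49·143+98)/152⌉ − ⌈(48·143+98)/152⌉ = ⌈7105/152⌉ − ⌈6962/152⌉ = 47 − 46 = 1
n=49: ⌈(50·143+98)/152⌉ − ⌈(49·143+98)/152⌉ = ⌈7248/152⌉ − ⌈7105/152⌉ = 48 − 47 = 1
n=50: ⌈(51·143+98)/152⌉ − ⌈(50·143+98)/152⌉ = ⌈7391/152⌉ − ⌈7248/152⌉ = 49 − 48 = 1
n=51: ⌈(52·143+98)/152⌉ − ⌈(51·143+98)/152⌉ = ⌈7534/152⌉ − ⌈7391/152⌉ = 50 − 49 = 1
n=52: ⌈(53·143+98)/152⌉ − ⌈(52·143+98)/152⌉ = ⌈7677/152⌉ − ⌈7534/152⌉ = 51 − 50 = 1
n=53: ⌈(54·143+98)/152⌉ − ⌈(53·143+98)/152⌉ = ⌈7820/152⌉ − ⌈7677/152⌉ = 52 − 51 = 1
n=54: ⌈(55·143+98)/152⌉ − ⌈(54·143+98)/152⌉ = ⌈7963/152⌉ − ⌈7820/152⌉ = 53 − 52 = 1
n=55: ⌈(56·143+98)/152⌉ − ⌈(55·143+98)/152⌉ = ⌈8106/152⌉ − ⌈7963/152⌉ = 54 − 53 = 1
n=56: ⌈(57·143+98)/152⌉ − ⌈(56·143+98)/152⌉ = ⌈8249/152⌉ − ⌈8106/152⌉ = 55 − 54 = 1

111111111101111111111111111011111111111111110111111111111


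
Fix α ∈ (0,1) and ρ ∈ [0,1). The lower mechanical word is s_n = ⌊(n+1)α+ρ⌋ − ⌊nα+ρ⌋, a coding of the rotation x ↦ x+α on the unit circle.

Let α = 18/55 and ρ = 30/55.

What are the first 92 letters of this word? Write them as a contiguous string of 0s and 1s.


n=0: ⌊(1·18+30)/55⌋ − ⌊(0·18+30)/55⌋ = ⌊48/55⌋ − ⌊30/55⌋ = 0 − 0 = 0
n=1: ⌊(2·18+30)/55⌋ − ⌊(1·18+30)/55⌋ = ⌊66/55⌋ − ⌊48/55⌋ = 1 − 0 = 1
n=2: ⌊(3·18+30)/55⌋ − ⌊(2·18+30)/55⌋ = ⌊84/55⌋ − ⌊66/55⌋ = 1 − 1 = 0
n=3: ⌊(4·18+30)/55⌋ − ⌊(3·18+30)/55⌋ = ⌊102/55⌋ − ⌊84/55⌋ = 1 − 1 = 0
n=4: ⌊(5·18+30)/55⌋ − ⌊(4·18+30)/55⌋ = ⌊120/55⌋ − ⌊102/55⌋ = 2 − 1 = 1
n=5: ⌊(6·18+30)/55⌋ − ⌊(5·18+30)/55⌋ = ⌊138/55⌋ − ⌊120/55⌋ = 2 − 2 = 0
n=6: ⌊(7·18+30)/55⌋ − ⌊(6·18+30)/55⌋ = ⌊156/55⌋ − ⌊138/55⌋ = 2 − 2 = 0
n=7: ⌊(8·18+30)/55⌋ − ⌊(7·18+30)/55⌋ = ⌊174/55⌋ − ⌊156/55⌋ = 3 − 2 = 1
n=8: ⌊(9·18+30)/55⌋ − ⌊(8·18+30)/55⌋ = ⌊192/55⌋ − ⌊174/55⌋ = 3 − 3 = 0
n=9: ⌊(10·18+30)/55⌋ − ⌊(9·18+30)/55⌋ = ⌊210/55⌋ − ⌊192/55⌋ = 3 − 3 = 0
n=10: ⌊(11·18+30)/55⌋ − ⌊(10·18+30)/55⌋ = ⌊228/55⌋ − ⌊210/55⌋ = 4 − 3 = 1
n=11: ⌊(12·18+30)/55⌋ − ⌊(11·18+30)/55⌋ = ⌊246/55⌋ − ⌊228/55⌋ = 4 − 4 = 0
n=12: ⌊(13·18+30)/55⌋ − ⌊(12·18+30)/55⌋ = ⌊264/55⌋ − ⌊246/55⌋ = 4 − 4 = 0
n=13: ⌊(14·18+30)/55⌋ − ⌊(13·18+30)/55⌋ = ⌊282/55⌋ − ⌊264/55⌋ = 5 − 4 = 1
n=14: ⌊(15·18+30)/55⌋ − ⌊(14·18+30)/55⌋ = ⌊300/55⌋ − ⌊282/55⌋ = 5 − 5 = 0
n=15: ⌊(16·18+30)/55⌋ − ⌊(15·18+30)/55⌋ = ⌊318/55⌋ − ⌊300/55⌋ = 5 − 5 = 0
n=16: ⌊(17·18+30)/55⌋ − ⌊(16·18+30)/55⌋ = ⌊336/55⌋ − ⌊318/55⌋ = 6 − 5 = 1
n=17: ⌊(18·18+30)/55⌋ − ⌊(17·18+30)/55⌋ = ⌊354/55⌋ − ⌊336/55⌋ = 6 − 6 = 0
n=18: ⌊(19·18+30)/55⌋ − ⌊(18·18+30)/55⌋ = ⌊372/55⌋ − ⌊354/55⌋ = 6 − 6 = 0
n=19: ⌊(20·18+30)/55⌋ − ⌊(19·18+30)/55⌋ = ⌊390/55⌋ − ⌊372/55⌋ = 7 − 6 = 1
n=20: ⌊(21·18+30)/55⌋ − ⌊(20·18+30)/55⌋ = ⌊408/55⌋ − ⌊390/55⌋ = 7 − 7 = 0
n=21: ⌊(22·18+30)/55⌋ − ⌊(21·18+30)/55⌋ = ⌊426/55⌋ − ⌊408/55⌋ = 7 − 7 = 0
n=22: ⌊(23·18+30)/55⌋ − ⌊(22·18+30)/55⌋ = ⌊444/55⌋ − ⌊426/55⌋ = 8 − 7 = 1
n=23: ⌊(24·18+30)/55⌋ − ⌊(23·18+30)/55⌋ = ⌊462/55⌋ − ⌊444/55⌋ = 8 − 8 = 0
n=24: ⌊(25·18+30)/55⌋ − ⌊(24·18+30)/55⌋ = ⌊480/55⌋ − ⌊462/55⌋ = 8 − 8 = 0
n=25: ⌊(26·18+30)/55⌋ − ⌊(25·18+30)/55⌋ = ⌊498/55⌋ − ⌊480/55⌋ = 9 − 8 = 1
n=26: ⌊(27·18+30)/55⌋ − ⌊(26·18+30)/55⌋ = ⌊516/55⌋ − ⌊498/55⌋ = 9 − 9 = 0
n=27: ⌊(28·18+30)/55⌋ − ⌊(27·18+30)/55⌋ = ⌊534/55⌋ − ⌊516/55⌋ = 9 − 9 = 0
n=28: ⌊(29·18+30)/55⌋ − ⌊(28·18+30)/55⌋ = ⌊552/55⌋ − ⌊534/55⌋ = 10 − 9 = 1
n=29: ⌊(30·18+30)/55⌋ − ⌊(29·18+30)/55⌋ = ⌊570/55⌋ − ⌊552/55⌋ = 10 − 10 = 0
n=30: ⌊(31·18+30)/55⌋ − ⌊(30·18+30)/55⌋ = ⌊588/55⌋ − ⌊570/55⌋ = 10 − 10 = 0
n=31: ⌊(32·18+30)/55⌋ − ⌊(31·18+30)/55⌋ = ⌊606/55⌋ − ⌊588/55⌋ = 11 − 10 = 1
n=32: ⌊(33·18+30)/55⌋ − ⌊(32·18+30)/55⌋ = ⌊624/55⌋ − ⌊606/55⌋ = 11 − 11 = 0
n=33: ⌊(34·18+30)/55⌋ − ⌊(33·18+30)/55⌋ = ⌊642/55⌋ − ⌊624/55⌋ = 11 − 11 = 0
n=34: ⌊(35·18+30)/55⌋ − ⌊(34·18+30)/55⌋ = ⌊660/55⌋ − ⌊642/55⌋ = 12 − 11 = 1
n=35: ⌊(36·18+30)/55⌋ − ⌊(35·18+30)/55⌋ = ⌊678/55⌋ − ⌊660/55⌋ = 12 − 12 = 0
n=36: ⌊(37·18+30)/55⌋ − ⌊(36·18+30)/55⌋ = ⌊696/55⌋ − ⌊678/55⌋ = 12 − 12 = 0
n=37: ⌊(38·18+30)/55⌋ − ⌊(37·18+30)/55⌋ = ⌊714/55⌋ − ⌊696/55⌋ = 12 − 12 = 0
n=38: ⌊(39·18+30)/55⌋ − ⌊(38·18+30)/55⌋ = ⌊732/55⌋ − ⌊714/55⌋ = 13 − 12 = 1
n=39: ⌊(40·18+30)/55⌋ − ⌊(39·18+30)/55⌋ = ⌊750/55⌋ − ⌊732/55⌋ = 13 − 13 = 0
n=40: ⌊(41·18+30)/55⌋ − ⌊(40·18+30)/55⌋ = ⌊768/55⌋ − ⌊750/55⌋ = 13 − 13 = 0
n=41: ⌊(42·18+30)/55⌋ − ⌊(41·18+30)/55⌋ = ⌊786/55⌋ − ⌊768/55⌋ = 14 − 13 = 1
n=42: ⌊(43·18+30)/55⌋ − ⌊(42·18+30)/55⌋ = ⌊804/55⌋ − ⌊786/55⌋ = 14 − 14 = 0
n=43: ⌊(44·18+30)/55⌋ − ⌊(43·18+30)/55⌋ = ⌊822/55⌋ − ⌊804/55⌋ = 14 − 14 = 0
n=44: ⌊(45·18+30)/55⌋ − ⌊(44·18+30)/55⌋ = ⌊840/55⌋ − ⌊822/55⌋ = 15 − 14 = 1
n=45: ⌊(46·18+30)/55⌋ − ⌊(45·18+30)/55⌋ = ⌊858/55⌋ − ⌊840/55⌋ = 15 − 15 = 0
n=46: ⌊(47·18+30)/55⌋ − ⌊(46·18+30)/55⌋ = ⌊876/55⌋ − ⌊858/55⌋ = 15 − 15 = 0
n=47: ⌊(48·18+30)/55⌋ − ⌊(47·18+30)/55⌋ = ⌊894/55⌋ − ⌊876/55⌋ = 16 − 15 = 1
n=48: ⌊(49·18+30)/55⌋ − ⌊(48·18+30)/55⌋ = ⌊912/55⌋ − ⌊894/55⌋ = 16 − 16 = 0
n=49: ⌊(50·18+30)/55⌋ − ⌊(49·18+30)/55⌋ = ⌊930/55⌋ − ⌊912/55⌋ = 16 − 16 = 0
n=50: ⌊(51·18+30)/55⌋ − ⌊(50·18+30)/55⌋ = ⌊948/55⌋ − ⌊930/55⌋ = 17 − 16 = 1
n=51: ⌊(52·18+30)/55⌋ − ⌊(51·18+30)/55⌋ = ⌊966/55⌋ − ⌊948/55⌋ = 17 − 17 = 0
n=52: ⌊(53·18+30)/55⌋ − ⌊(52·18+30)/55⌋ = ⌊984/55⌋ − ⌊966/55⌋ = 17 − 17 = 0
n=53: ⌊(54·18+30)/55⌋ − ⌊(53·18+30)/55⌋ = ⌊1002/55⌋ − ⌊984/55⌋ = 18 − 17 = 1
n=54: ⌊(55·18+30)/55⌋ − ⌊(54·18+30)/55⌋ = ⌊1020/55⌋ − ⌊1002/55⌋ = 18 − 18 = 0
n=55: ⌊(56·18+30)/55⌋ − ⌊(55·18+30)/55⌋ = ⌊1038/55⌋ − ⌊1020/55⌋ = 18 − 18 = 0
n=56: ⌊(57·18+30)/55⌋ − ⌊(56·18+30)/55⌋ = ⌊1056/55⌋ − ⌊1038/55⌋ = 19 − 18 = 1
n=57: ⌊(58·18+30)/55⌋ − ⌊(57·18+30)/55⌋ = ⌊1074/55⌋ − ⌊1056/55⌋ = 19 − 19 = 0
n=58: ⌊(59·18+30)/55⌋ − ⌊(58·18+30)/55⌋ = ⌊1092/55⌋ − ⌊1074/55⌋ = 19 − 19 = 0
n=59: ⌊(60·18+30)/55⌋ − ⌊(59·18+30)/55⌋ = ⌊1110/55⌋ − ⌊1092/55⌋ = 20 − 19 = 1
n=60: ⌊(61·18+30)/55⌋ − ⌊(60·18+30)/55⌋ = ⌊1128/55⌋ − ⌊1110/55⌋ = 20 − 20 = 0
n=61: ⌊(62·18+30)/55⌋ − ⌊(61·18+30)/55⌋ = ⌊1146/55⌋ − ⌊1128/55⌋ = 20 − 20 = 0
n=62: ⌊(63·18+30)/55⌋ − ⌊(62·18+30)/55⌋ = ⌊1164/55⌋ − ⌊1146/55⌋ = 21 − 20 = 1
n=63: ⌊(64·18+30)/55⌋ − ⌊(63·18+30)/55⌋ = ⌊1182/55⌋ − ⌊1164/55⌋ = 21 − 21 = 0
n=64: ⌊(65·18+30)/55⌋ − ⌊(64·18+30)/55⌋ = ⌊1200/55⌋ − ⌊1182/55⌋ = 21 − 21 = 0
n=65: ⌊(66·18+30)/55⌋ − ⌊(65·18+30)/55⌋ = ⌊1218/55⌋ − ⌊1200/55⌋ = 22 − 21 = 1
n=66: ⌊(67·18+30)/55⌋ − ⌊(66·18+30)/55⌋ = ⌊1236/55⌋ − ⌊1218/55⌋ = 22 − 22 = 0
n=67: ⌊(68·18+30)/55⌋ − ⌊(67·18+30)/55⌋ = ⌊1254/55⌋ − ⌊1236/55⌋ = 22 − 22 = 0
n=68: ⌊(69·18+30)/55⌋ − ⌊(68·18+30)/55⌋ = ⌊1272/55⌋ − ⌊1254/55⌋ = 23 − 22 = 1
n=69: ⌊(70·18+30)/55⌋ − ⌊(69·18+30)/55⌋ = ⌊1290/55⌋ − ⌊1272/55⌋ = 23 − 23 = 0
n=70: ⌊(71·18+30)/55⌋ − ⌊(70·18+30)/55⌋ = ⌊1308/55⌋ − ⌊1290/55⌋ = 23 − 23 = 0
n=71: ⌊(72·18+30)/55⌋ − ⌊(71·18+30)/55⌋ = ⌊1326/55⌋ − ⌊1308/55⌋ = 24 − 23 = 1
n=72: ⌊(73·18+30)/55⌋ − ⌊(72·18+30)/55⌋ = ⌊1344/55⌋ − ⌊1326/55⌋ = 24 − 24 = 0
n=73: ⌊(74·18+30)/55⌋ − ⌊(73·18+30)/55⌋ = ⌊1362/55⌋ − ⌊1344/55⌋ = 24 − 24 = 0
n=74: ⌊(75·18+30)/55⌋ − ⌊(74·18+30)/55⌋ = ⌊1380/55⌋ − ⌊1362/55⌋ = 25 − 24 = 1
n=75: ⌊(76·18+30)/55⌋ − ⌊(75·18+30)/55⌋ = ⌊1398/55⌋ − ⌊1380/55⌋ = 25 − 25 = 0
n=76: ⌊(77·18+30)/55⌋ − ⌊(76·18+30)/55⌋ = ⌊1416/55⌋ − ⌊1398/55⌋ = 25 − 25 = 0
n=77: ⌊(78·18+30)/55⌋ − ⌊(77·18+30)/55⌋ = ⌊1434/55⌋ − ⌊1416/55⌋ = 26 − 25 = 1
n=78: ⌊(79·18+30)/55⌋ − ⌊(78·18+30)/55⌋ = ⌊1452/55⌋ − ⌊1434/55⌋ = 26 − 26 = 0
n=79: ⌊(80·18+30)/55⌋ − ⌊(79·18+30)/55⌋ = ⌊1470/55⌋ − ⌊1452/55⌋ = 26 − 26 = 0
n=80: ⌊(81·18+30)/55⌋ − ⌊(80·18+30)/55⌋ = ⌊1488/55⌋ − ⌊1470/55⌋ = 27 − 26 = 1
n=81: ⌊(82·18+30)/55⌋ − ⌊(81·18+30)/55⌋ = ⌊1506/55⌋ − ⌊1488/55⌋ = 27 − 27 = 0
n=82: ⌊(83·18+30)/55⌋ − ⌊(82·18+30)/55⌋ = ⌊1524/55⌋ − ⌊1506/55⌋ = 27 − 27 = 0
n=83: ⌊(84·18+30)/55⌋ − ⌊(83·18+30)/55⌋ = ⌊1542/55⌋ − ⌊1524/55⌋ = 28 − 27 = 1
n=84: ⌊(85·18+30)/55⌋ − ⌊(84·18+30)/55⌋ = ⌊1560/55⌋ − ⌊1542/55⌋ = 28 − 28 = 0
n=85: ⌊(86·18+30)/55⌋ − ⌊(85·18+30)/55⌋ = ⌊1578/55⌋ − ⌊1560/55⌋ = 28 − 28 = 0
n=86: ⌊(87·18+30)/55⌋ − ⌊(86·18+30)/55⌋ = ⌊1596/55⌋ − ⌊1578/55⌋ = 29 − 28 = 1
n=87: ⌊(88·18+30)/55⌋ − ⌊(87·18+30)/55⌋ = ⌊1614/55⌋ − ⌊1596/55⌋ = 29 − 29 = 0
n=88: ⌊(89·18+30)/55⌋ − ⌊(88·18+30)/55⌋ = ⌊1632/55⌋ − ⌊1614/55⌋ = 29 − 29 = 0
n=89: ⌊(90·18+30)/55⌋ − ⌊(89·18+30)/55⌋ = ⌊1650/55⌋ − ⌊1632/55⌋ = 30 − 29 = 1
n=90: ⌊(91·18+30)/55⌋ − ⌊(90·18+30)/55⌋ = ⌊1668/55⌋ − ⌊1650/55⌋ = 30 − 30 = 0
n=91: ⌊(92·18+30)/55⌋ − ⌊(91·18+30)/55⌋ = ⌊1686/55⌋ − ⌊1668/55⌋ = 30 − 30 = 0

01001001001001001001001001001001001000100100100100100100100100100100100100100100100100100100


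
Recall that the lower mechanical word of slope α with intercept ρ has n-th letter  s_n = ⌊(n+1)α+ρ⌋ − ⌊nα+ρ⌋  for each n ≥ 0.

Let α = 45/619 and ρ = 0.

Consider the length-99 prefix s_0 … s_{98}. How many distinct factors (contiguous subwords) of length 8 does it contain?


t_n = ⌊(n·45)/619⌋ for n = 0 … 99:
  n=0…9: ⌊0/619⌋=0 ⌊45/619⌋=0 ⌊90/619⌋=0 ⌊135/619⌋=0 ⌊180/619⌋=0 ⌊225/619⌋=0 ⌊270/619⌋=0 ⌊315/619⌋=0 ⌊360/619⌋=0 ⌊405/619⌋=0
  n=10…19: ⌊450/619⌋=0 ⌊495/619⌋=0 ⌊540/619⌋=0 ⌊585/619⌋=0 ⌊630/619⌋=1 ⌊675/619⌋=1 ⌊720/619⌋=1 ⌊765/619⌋=1 ⌊810/619⌋=1 ⌊855/619⌋=1
  n=20…29: ⌊900/619⌋=1 ⌊945/619⌋=1 ⌊990/619⌋=1 ⌊1035/619⌋=1 ⌊1080/619⌋=1 ⌊1125/619⌋=1 ⌊1170/619⌋=1 ⌊1215/619⌋=1 ⌊1260/619⌋=2 ⌊1305/619⌋=2
  n=30…39: ⌊1350/619⌋=2 ⌊1395/619⌋=2 ⌊1440/619⌋=2 ⌊1485/619⌋=2 ⌊1530/619⌋=2 ⌊1575/619⌋=2 ⌊1620/619⌋=2 ⌊1665/619⌋=2 ⌊1710/619⌋=2 ⌊1755/619⌋=2
  n=40…49: ⌊1800/619⌋=2 ⌊1845/619⌋=2 ⌊1890/619⌋=3 ⌊1935/619⌋=3 ⌊1980/619⌋=3 ⌊2025/619⌋=3 ⌊2070/619⌋=3 ⌊2115/619⌋=3 ⌊2160/619⌋=3 ⌊2205/619⌋=3
  n=50…59: ⌊2250/619⌋=3 ⌊2295/619⌋=3 ⌊2340/619⌋=3 ⌊2385/619⌋=3 ⌊2430/619⌋=3 ⌊2475/619⌋=3 ⌊2520/619⌋=4 ⌊2565/619⌋=4 ⌊2610/619⌋=4 ⌊2655/619⌋=4
  n=60…69: ⌊2700/619⌋=4 ⌊2745/619⌋=4 ⌊2790/619⌋=4 ⌊2835/619⌋=4 ⌊2880/619⌋=4 ⌊2925/619⌋=4 ⌊2970/619⌋=4 ⌊3015/619⌋=4 ⌊3060/619⌋=4 ⌊3105/619⌋=5
  n=70…79: ⌊3150/619⌋=5 ⌊3195/619⌋=5 ⌊3240/619⌋=5 ⌊3285/619⌋=5 ⌊3330/619⌋=5 ⌊3375/619⌋=5 ⌊3420/619⌋=5 ⌊3465/619⌋=5 ⌊3510/619⌋=5 ⌊3555/619⌋=5
  n=80…89: ⌊3600/619⌋=5 ⌊3645/619⌋=5 ⌊3690/619⌋=5 ⌊3735/619⌋=6 ⌊3780/619⌋=6 ⌊3825/619⌋=6 ⌊3870/619⌋=6 ⌊3915/619⌋=6 ⌊3960/619⌋=6 ⌊4005/619⌋=6
  n=90…99: ⌊4050/619⌋=6 ⌊4095/619⌋=6 ⌊4140/619⌋=6 ⌊4185/619⌋=6 ⌊4230/619⌋=6 ⌊4275/619⌋=6 ⌊4320/619⌋=6 ⌊4365/619⌋=7 ⌊4410/619⌋=7 ⌊4455/619⌋=7
s_n = t_(n+1) − t_n for n = 0 … 98 gives
prefix = 000000000000010000000000000100000000000001000000000000010000000000001000000000000010000000000000100
slide a length-8 window over [0..7] … [91..98] (92 windows); first occurrence of each distinct factor:
  [  0..  7] 00000000
  [  6.. 13] 00000001
  [  7.. 14] 00000010
  [  8.. 15] 00000100
  [  9.. 16] 00001000
  [ 10.. 17] 00010000
  [ 11.. 18] 00100000
  [ 12.. 19] 01000000
  [ 13.. 20] 10000000
  (the other 83 windows repeat one of these)
distinct factors: {00000000, 00000001, 00000010, 00000100, 00001000, 00010000, 00100000, 01000000, 10000000}
count = 9  (Sturmian bound for length 8 is 9)

9


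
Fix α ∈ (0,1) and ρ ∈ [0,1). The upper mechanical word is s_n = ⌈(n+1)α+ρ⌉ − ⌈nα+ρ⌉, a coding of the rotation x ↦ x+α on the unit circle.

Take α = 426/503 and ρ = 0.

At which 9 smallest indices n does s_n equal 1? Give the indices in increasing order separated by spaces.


n=0: ⌈426/503⌉−⌈0/503⌉ = 1−0 = 1  ← one
n=1: ⌈852/503⌉−⌈426/503⌉ = 2−1 = 1  ← one
n=2: ⌈1278/503⌉−⌈852/503⌉ = 3−2 = 1  ← one
n=3: ⌈1704/503⌉−⌈1278/503⌉ = 4−3 = 1  ← one
n=4: ⌈2130/503⌉−⌈1704/503⌉ = 5−4 = 1  ← one
n=5: ⌈2556/503⌉−⌈2130/503⌉ = 6−5 = 1  ← one
n=6: ⌈2982/503⌉−⌈2556/503⌉ = 6−6 = 0
n=7: ⌈3408/503⌉−⌈2982/503⌉ = 7−6 = 1  ← one
n=8: ⌈3834/503⌉−⌈3408/503⌉ = 8−7 = 1  ← one
n=9: ⌈4260/503⌉−⌈3834/503⌉ = 9−8 = 1  ← one
positions of the first 9 ones: 0 1 2 3 4 5 7 8 9

0 1 2 3 4 5 7 8 9


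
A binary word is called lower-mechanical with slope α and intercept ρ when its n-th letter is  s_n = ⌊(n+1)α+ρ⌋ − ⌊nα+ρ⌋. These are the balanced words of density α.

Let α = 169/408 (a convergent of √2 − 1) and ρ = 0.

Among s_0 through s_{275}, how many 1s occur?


114

#1s = Σ_{n=0}^{275} s_n = Σ_{n=0}^{275} (⌊(n+1)α+ρ⌋ − ⌊nα+ρ⌋)
the sum telescopes: every ⌊nα+ρ⌋ with 0 < n < 276 appears once with + and once with −, leaving ⌊276α+ρ⌋ − ⌊0·α+ρ⌋
276α + ρ = (276·169) / 408 = 46644/408
ρ = 0/408
⌊46644/408⌋ = 114,  ⌊0/408⌋ = 0
#1s = 114 − 0 = 114


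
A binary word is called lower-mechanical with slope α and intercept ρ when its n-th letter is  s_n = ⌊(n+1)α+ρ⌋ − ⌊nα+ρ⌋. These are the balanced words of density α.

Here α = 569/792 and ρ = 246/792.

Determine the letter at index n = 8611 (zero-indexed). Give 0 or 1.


(n+1)α + ρ = (8612·569 + 246) / 792 = 4900474/792
nα + ρ     = (8611·569 + 246) / 792 = 4899905/792
⌊4900474/792⌋ = 6187,  ⌊4899905/792⌋ = 6186
s_{8611} = 6187 − 6186 = 1

1


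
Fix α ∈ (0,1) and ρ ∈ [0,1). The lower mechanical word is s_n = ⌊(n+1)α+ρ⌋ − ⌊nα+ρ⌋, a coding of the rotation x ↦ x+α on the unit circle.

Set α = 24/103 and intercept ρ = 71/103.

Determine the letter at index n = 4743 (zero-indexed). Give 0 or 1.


(n+1)α + ρ = (4744·24 + 71) / 103 = 113927/103
nα + ρ     = (4743·24 + 71) / 103 = 113903/103
⌊113927/103⌋ = 1106,  ⌊113903/103⌋ = 1105
s_{4743} = 1106 − 1105 = 1

1


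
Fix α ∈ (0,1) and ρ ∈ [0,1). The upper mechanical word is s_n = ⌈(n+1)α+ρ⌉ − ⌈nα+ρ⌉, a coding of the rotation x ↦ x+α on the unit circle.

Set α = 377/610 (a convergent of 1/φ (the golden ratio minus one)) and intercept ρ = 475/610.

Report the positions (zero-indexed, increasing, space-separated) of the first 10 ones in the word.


n=0: ⌈852/610⌉−⌈475/610⌉ = 2−1 = 1  ← one
n=1: ⌈1229/610⌉−⌈852/610⌉ = 3−2 = 1  ← one
n=2: ⌈1606/610⌉−⌈1229/610⌉ = 3−3 = 0
n=3: ⌈1983/610⌉−⌈1606/610⌉ = 4−3 = 1  ← one
n=4: ⌈2360/610⌉−⌈1983/610⌉ = 4−4 = 0
n=5: ⌈2737/610⌉−⌈2360/610⌉ = 5−4 = 1  ← one
n=6: ⌈3114/610⌉−⌈2737/610⌉ = 6−5 = 1  ← one
n=7: ⌈3491/610⌉−⌈3114/610⌉ = 6−6 = 0
n=8: ⌈3868/610⌉−⌈3491/610⌉ = 7−6 = 1  ← one
n=9: ⌈4245/610⌉−⌈3868/610⌉ = 7−7 = 0
n=10: ⌈4622/610⌉−⌈4245/610⌉ = 8−7 = 1  ← one
n=11: ⌈4999/610⌉−⌈4622/610⌉ = 9−8 = 1  ← one
n=12: ⌈5376/610⌉−⌈4999/610⌉ = 9−9 = 0
n=13: ⌈5753/610⌉−⌈5376/610⌉ = 10−9 = 1  ← one
n=14: ⌈6130/610⌉−⌈5753/610⌉ = 11−10 = 1  ← one
positions of the first 10 ones: 0 1 3 5 6 8 10 11 13 14

0 1 3 5 6 8 10 11 13 14


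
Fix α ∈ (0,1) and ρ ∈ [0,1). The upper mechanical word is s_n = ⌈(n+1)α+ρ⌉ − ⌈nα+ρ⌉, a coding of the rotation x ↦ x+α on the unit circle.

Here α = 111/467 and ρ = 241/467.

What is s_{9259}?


0

(n+1)α + ρ = (9260·111 + 241) / 467 = 1028101/467
nα + ρ     = (9259·111 + 241) / 467 = 1027990/467
⌈1028101/467⌉ = 2202,  ⌈1027990/467⌉ = 2202
s_{9259} = 2202 − 2202 = 0


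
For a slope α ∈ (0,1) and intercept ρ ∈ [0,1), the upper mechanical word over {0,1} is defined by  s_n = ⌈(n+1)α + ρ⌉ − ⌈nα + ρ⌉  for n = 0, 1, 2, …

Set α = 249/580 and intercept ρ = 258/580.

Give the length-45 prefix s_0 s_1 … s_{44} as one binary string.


n=0: ⌈(1·249+258)/580⌉ − ⌈(0·249+258)/580⌉ = ⌈507/580⌉ − ⌈258/580⌉ = 1 − 1 = 0
n=1: ⌈(2·249+258)/580⌉ − ⌈(1·249+258)/580⌉ = ⌈756/580⌉ − ⌈507/580⌉ = 2 − 1 = 1
n=2: ⌈(3·249+258)/580⌉ − ⌈(2·249+258)/580⌉ = ⌈1005/580⌉ − ⌈756/580⌉ = 2 − 2 = 0
n=3: ⌈(4·249+258)/580⌉ − ⌈(3·249+258)/580⌉ = ⌈1254/580⌉ − ⌈1005/580⌉ = 3 − 2 = 1
n=4: ⌈(5·249+258)/580⌉ − ⌈(4·249+258)/580⌉ = ⌈1503/580⌉ − ⌈1254/580⌉ = 3 − 3 = 0
n=5: ⌈(6·249+258)/580⌉ − ⌈(5·249+258)/580⌉ = ⌈1752/580⌉ − ⌈1503/580⌉ = 4 − 3 = 1
n=6: ⌈(7·249+258)/580⌉ − ⌈(6·249+258)/580⌉ = ⌈2001/580⌉ − ⌈1752/580⌉ = 4 − 4 = 0
n=7: ⌈(8·249+258)/580⌉ − ⌈(7·249+258)/580⌉ = ⌈2250/580⌉ − ⌈2001/580⌉ = 4 − 4 = 0
n=8: ⌈(9·249+258)/580⌉ − ⌈(8·249+258)/580⌉ = ⌈2499/580⌉ − ⌈2250/580⌉ = 5 − 4 = 1
n=9: ⌈(10·249+258)/580⌉ − ⌈(9·249+258)/580⌉ = ⌈2748/580⌉ − ⌈2499/580⌉ = 5 − 5 = 0
n=10: ⌈(11·249+258)/580⌉ − ⌈(10·249+258)/580⌉ = ⌈2997/580⌉ − ⌈2748/580⌉ = 6 − 5 = 1
n=11: ⌈(12·249+258)/580⌉ − ⌈(11·249+258)/580⌉ = ⌈3246/580⌉ − ⌈2997/580⌉ = 6 − 6 = 0
n=12: ⌈(13·249+258)/580⌉ − ⌈(12·249+258)/580⌉ = ⌈3495/580⌉ − ⌈3246/580⌉ = 7 − 6 = 1
n=13: ⌈(14·249+258)/580⌉ − ⌈(13·249+258)/580⌉ = ⌈3744/580⌉ − ⌈3495/580⌉ = 7 − 7 = 0
n=14: ⌈(15·249+258)/580⌉ − ⌈(14·249+258)/580⌉ = ⌈3993/580⌉ − ⌈3744/580⌉ = 7 − 7 = 0
n=15: ⌈(16·249+258)/580⌉ − ⌈(15·249+258)/580⌉ = ⌈4242/580⌉ − ⌈3993/580⌉ = 8 − 7 = 1
n=16: ⌈(17·249+258)/580⌉ − ⌈(16·249+258)/580⌉ = ⌈4491/580⌉ − ⌈4242/580⌉ = 8 − 8 = 0
n=17: ⌈(18·249+258)/580⌉ − ⌈(17·249+258)/580⌉ = ⌈4740/580⌉ − ⌈4491/580⌉ = 9 − 8 = 1
n=18: ⌈(19·249+258)/580⌉ − ⌈(18·249+258)/580⌉ = ⌈4989/580⌉ − ⌈4740/580⌉ = 9 − 9 = 0
n=19: ⌈(20·249+258)/580⌉ − ⌈(19·249+258)/580⌉ = ⌈5238/580⌉ − ⌈4989/580⌉ = 10 − 9 = 1
n=20: ⌈(21·249+258)/580⌉ − ⌈(20·249+258)/580⌉ = ⌈5487/580⌉ − ⌈5238/580⌉ = 10 − 10 = 0
n=21: ⌈(22·249+258)/580⌉ − ⌈(21·249+258)/580⌉ = ⌈5736/580⌉ − ⌈5487/580⌉ = 10 − 10 = 0
n=22: ⌈(23·249+258)/580⌉ − ⌈(22·249+258)/580⌉ = ⌈5985/580⌉ − ⌈5736/580⌉ = 11 − 10 = 1
n=23: ⌈(24·249+258)/580⌉ − ⌈(23·249+258)/580⌉ = ⌈6234/580⌉ − ⌈5985/580⌉ = 11 − 11 = 0
n=24: ⌈(25·249+258)/580⌉ − ⌈(24·249+258)/580⌉ = ⌈6483/580⌉ − ⌈6234/580⌉ = 12 − 11 = 1
n=25: ⌈(26·249+258)/580⌉ − ⌈(25·249+258)/580⌉ = ⌈6732/580⌉ − ⌈6483/580⌉ = 12 − 12 = 0
n=26: ⌈(27·249+258)/580⌉ − ⌈(26·249+258)/580⌉ = ⌈6981/580⌉ − ⌈6732/580⌉ = 13 − 12 = 1
n=27: ⌈(28·249+258)/580⌉ − ⌈(27·249+258)/580⌉ = ⌈7230/580⌉ − ⌈6981/580⌉ = 13 − 13 = 0
n=28: ⌈(29·249+258)/580⌉ − ⌈(28·249+258)/580⌉ = ⌈7479/580⌉ − ⌈7230/580⌉ = 13 − 13 = 0
n=29: ⌈(30·249+258)/580⌉ − ⌈(29·249+258)/580⌉ = ⌈7728/580⌉ − ⌈7479/580⌉ = 14 − 13 = 1
n=30: ⌈(31·249+258)/580⌉ − ⌈(30·249+258)/580⌉ = ⌈7977/580⌉ − ⌈7728/580⌉ = 14 − 14 = 0
n=31: ⌈(32·249+258)/580⌉ − ⌈(31·249+258)/580⌉ = ⌈8226/580⌉ − ⌈7977/580⌉ = 15 − 14 = 1
n=32: ⌈(33·249+258)/580⌉ − ⌈(32·249+258)/580⌉ = ⌈8475/580⌉ − ⌈8226/580⌉ = 15 − 15 = 0
n=33: ⌈(34·249+258)/580⌉ − ⌈(33·249+258)/580⌉ = ⌈8724/580⌉ − ⌈8475/580⌉ = 16 − 15 = 1
n=34: ⌈(35·249+258)/580⌉ − ⌈(34·249+258)/580⌉ = ⌈8973/580⌉ − ⌈8724/580⌉ = 16 − 16 = 0
n=35: ⌈(36·249+258)/580⌉ − ⌈(35·249+258)/580⌉ = ⌈9222/580⌉ − ⌈8973/580⌉ = 16 − 16 = 0
n=36: ⌈(37·249+258)/580⌉ − ⌈(36·249+258)/580⌉ = ⌈9471/580⌉ − ⌈9222/580⌉ = 17 − 16 = 1
n=37: ⌈(38·249+258)/580⌉ − ⌈(37·249+258)/580⌉ = ⌈9720/580⌉ − ⌈9471/580⌉ = 17 − 17 = 0
n=38: ⌈(39·249+258)/580⌉ − ⌈(38·249+258)/580⌉ = ⌈9969/580⌉ − ⌈9720/580⌉ = 18 − 17 = 1
n=39: ⌈(40·249+258)/580⌉ − ⌈(39·249+258)/580⌉ = ⌈10218/580⌉ − ⌈9969/580⌉ = 18 − 18 = 0
n=40: ⌈(41·249+258)/580⌉ − ⌈(40·249+258)/580⌉ = ⌈10467/580⌉ − ⌈10218/580⌉ = 19 − 18 = 1
n=41: ⌈(42·249+258)/580⌉ − ⌈(41·249+258)/580⌉ = ⌈10716/580⌉ − ⌈10467/580⌉ = 19 − 19 = 0
n=42: ⌈(43·249+258)/580⌉ − ⌈(42·249+258)/580⌉ = ⌈10965/580⌉ − ⌈10716/580⌉ = 19 − 19 = 0
n=43: ⌈(44·249+258)/580⌉ − ⌈(43·249+258)/580⌉ = ⌈11214/580⌉ − ⌈10965/580⌉ = 20 − 19 = 1
n=44: ⌈(45·249+258)/580⌉ − ⌈(44·249+258)/580⌉ = ⌈11463/580⌉ − ⌈11214/580⌉ = 20 − 20 = 0

010101001010100101010010101001010100101010010


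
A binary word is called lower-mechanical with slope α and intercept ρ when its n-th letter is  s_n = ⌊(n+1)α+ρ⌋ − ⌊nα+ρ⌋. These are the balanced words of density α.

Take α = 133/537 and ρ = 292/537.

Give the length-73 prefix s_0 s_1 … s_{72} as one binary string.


0100010001000100010000100010001000100010001000100010001000100010001000100

n=0: ⌊(1·133+292)/537⌋ − ⌊(0·133+292)/537⌋ = ⌊425/537⌋ − ⌊292/537⌋ = 0 − 0 = 0
n=1: ⌊(2·133+292)/537⌋ − ⌊(1·133+292)/537⌋ = ⌊558/537⌋ − ⌊425/537⌋ = 1 − 0 = 1
n=2: ⌊(3·133+292)/537⌋ − ⌊(2·133+292)/537⌋ = ⌊691/537⌋ − ⌊558/537⌋ = 1 − 1 = 0
n=3: ⌊(4·133+292)/537⌋ − ⌊(3·133+292)/537⌋ = ⌊824/537⌋ − ⌊691/537⌋ = 1 − 1 = 0
n=4: ⌊(5·133+292)/537⌋ − ⌊(4·133+292)/537⌋ = ⌊957/537⌋ − ⌊824/537⌋ = 1 − 1 = 0
n=5: ⌊(6·133+292)/537⌋ − ⌊(5·133+292)/537⌋ = ⌊1090/537⌋ − ⌊957/537⌋ = 2 − 1 = 1
n=6: ⌊(7·133+292)/537⌋ − ⌊(6·133+292)/537⌋ = ⌊1223/537⌋ − ⌊1090/537⌋ = 2 − 2 = 0
n=7: ⌊(8·133+292)/537⌋ − ⌊(7·133+292)/537⌋ = ⌊1356/537⌋ − ⌊1223/537⌋ = 2 − 2 = 0
n=8: ⌊(9·133+292)/537⌋ − ⌊(8·133+292)/537⌋ = ⌊1489/537⌋ − ⌊1356/537⌋ = 2 − 2 = 0
n=9: ⌊(10·133+292)/537⌋ − ⌊(9·133+292)/537⌋ = ⌊1622/537⌋ − ⌊1489/537⌋ = 3 − 2 = 1
n=10: ⌊(11·133+292)/537⌋ − ⌊(10·133+292)/537⌋ = ⌊1755/537⌋ − ⌊1622/537⌋ = 3 − 3 = 0
n=11: ⌊(12·133+292)/537⌋ − ⌊(11·133+292)/537⌋ = ⌊1888/537⌋ − ⌊1755/537⌋ = 3 − 3 = 0
n=12: ⌊(13·133+292)/537⌋ − ⌊(12·133+292)/537⌋ = ⌊2021/537⌋ − ⌊1888/537⌋ = 3 − 3 = 0
n=13: ⌊(14·133+292)/537⌋ − ⌊(13·133+292)/537⌋ = ⌊2154/537⌋ − ⌊2021/537⌋ = 4 − 3 = 1
n=14: ⌊(15·133+292)/537⌋ − ⌊(14·133+292)/537⌋ = ⌊2287/537⌋ − ⌊2154/537⌋ = 4 − 4 = 0
n=15: ⌊(16·133+292)/537⌋ − ⌊(15·133+292)/537⌋ = ⌊2420/537⌋ − ⌊2287/537⌋ = 4 − 4 = 0
n=16: ⌊(17·133+292)/537⌋ − ⌊(16·133+292)/537⌋ = ⌊2553/537⌋ − ⌊2420/537⌋ = 4 − 4 = 0
n=17: ⌊(18·133+292)/537⌋ − ⌊(17·133+292)/537⌋ = ⌊2686/537⌋ − ⌊2553/537⌋ = 5 − 4 = 1
n=18: ⌊(19·133+292)/537⌋ − ⌊(18·133+292)/537⌋ = ⌊2819/537⌋ − ⌊2686/537⌋ = 5 − 5 = 0
n=19: ⌊(20·133+292)/537⌋ − ⌊(19·133+292)/537⌋ = ⌊2952/537⌋ − ⌊2819/537⌋ = 5 − 5 = 0
n=20: ⌊(21·133+292)/537⌋ − ⌊(20·133+292)/537⌋ = ⌊3085/537⌋ − ⌊2952/537⌋ = 5 − 5 = 0
n=21: ⌊(22·133+292)/537⌋ − ⌊(21·133+292)/537⌋ = ⌊3218/537⌋ − ⌊3085/537⌋ = 5 − 5 = 0
n=22: ⌊(23·133+292)/537⌋ − ⌊(22·133+292)/537⌋ = ⌊3351/537⌋ − ⌊3218/537⌋ = 6 − 5 = 1
n=23: ⌊(24·133+292)/537⌋ − ⌊(23·133+292)/537⌋ = ⌊3484/537⌋ − ⌊3351/537⌋ = 6 − 6 = 0
n=24: ⌊(25·133+292)/537⌋ − ⌊(24·133+292)/537⌋ = ⌊3617/537⌋ − ⌊3484/537⌋ = 6 − 6 = 0
n=25: ⌊(26·133+292)/537⌋ − ⌊(25·133+292)/537⌋ = ⌊3750/537⌋ − ⌊3617/537⌋ = 6 − 6 = 0
n=26: ⌊(27·133+292)/537⌋ − ⌊(26·133+292)/537⌋ = ⌊3883/537⌋ − ⌊3750/537⌋ = 7 − 6 = 1
n=27: ⌊(28·133+292)/537⌋ − ⌊(27·133+292)/537⌋ = ⌊4016/537⌋ − ⌊3883/537⌋ = 7 − 7 = 0
n=28: ⌊(29·133+292)/537⌋ − ⌊(28·133+292)/537⌋ = ⌊4149/537⌋ − ⌊4016/537⌋ = 7 − 7 = 0
n=29: ⌊(30·133+292)/537⌋ − ⌊(29·133+292)/537⌋ = ⌊4282/537⌋ − ⌊4149/537⌋ = 7 − 7 = 0
n=30: ⌊(31·133+292)/537⌋ − ⌊(30·133+292)/537⌋ = ⌊4415/537⌋ − ⌊4282/537⌋ = 8 − 7 = 1
n=31: ⌊(32·133+292)/537⌋ − ⌊(31·133+292)/537⌋ = ⌊4548/537⌋ − ⌊4415/537⌋ = 8 − 8 = 0
n=32: ⌊(33·133+292)/537⌋ − ⌊(32·133+292)/537⌋ = ⌊4681/537⌋ − ⌊4548/537⌋ = 8 − 8 = 0
n=33: ⌊(34·133+292)/537⌋ − ⌊(33·133+292)/537⌋ = ⌊4814/537⌋ − ⌊4681/537⌋ = 8 − 8 = 0
n=34: ⌊(35·133+292)/537⌋ − ⌊(34·133+292)/537⌋ = ⌊4947/537⌋ − ⌊4814/537⌋ = 9 − 8 = 1
n=35: ⌊(36·133+292)/537⌋ − ⌊(35·133+292)/537⌋ = ⌊5080/537⌋ − ⌊4947/537⌋ = 9 − 9 = 0
n=36: ⌊(37·133+292)/537⌋ − ⌊(36·133+292)/537⌋ = ⌊5213/537⌋ − ⌊5080/537⌋ = 9 − 9 = 0
n=37: ⌊(38·133+292)/537⌋ − ⌊(37·133+292)/537⌋ = ⌊5346/537⌋ − ⌊5213/537⌋ = 9 − 9 = 0
n=38: ⌊(39·133+292)/537⌋ − ⌊(38·133+292)/537⌋ = ⌊5479/537⌋ − ⌊5346/537⌋ = 10 − 9 = 1
n=39: ⌊(40·133+292)/537⌋ − ⌊(39·133+292)/537⌋ = ⌊5612/537⌋ − ⌊5479/537⌋ = 10 − 10 = 0
n=40: ⌊(41·133+292)/537⌋ − ⌊(40·133+292)/537⌋ = ⌊5745/537⌋ − ⌊5612/537⌋ = 10 − 10 = 0
n=41: ⌊(42·133+292)/537⌋ − ⌊(41·133+292)/537⌋ = ⌊5878/537⌋ − ⌊5745/537⌋ = 10 − 10 = 0
n=42: ⌊(43·133+292)/537⌋ − ⌊(42·133+292)/537⌋ = ⌊6011/537⌋ − ⌊5878/537⌋ = 11 − 10 = 1
n=43: ⌊(44·133+292)/537⌋ − ⌊(43·133+292)/537⌋ = ⌊6144/537⌋ − ⌊6011/537⌋ = 11 − 11 = 0
n=44: ⌊(45·133+292)/537⌋ − ⌊(44·133+292)/537⌋ = ⌊6277/537⌋ − ⌊6144/537⌋ = 11 − 11 = 0
n=45: ⌊(46·133+292)/537⌋ − ⌊(45·133+292)/537⌋ = ⌊6410/537⌋ − ⌊6277/537⌋ = 11 − 11 = 0
n=46: ⌊(47·133+292)/537⌋ − ⌊(46·133+292)/537⌋ = ⌊6543/537⌋ − ⌊6410/537⌋ = 12 − 11 = 1
n=47: ⌊(48·133+292)/537⌋ − ⌊(47·133+292)/537⌋ = ⌊6676/537⌋ − ⌊6543/537⌋ = 12 − 12 = 0
n=48: ⌊(49·133+292)/537⌋ − ⌊(48·133+292)/537⌋ = ⌊6809/537⌋ − ⌊6676/537⌋ = 12 − 12 = 0
n=49: ⌊(50·133+292)/537⌋ − ⌊(49·133+292)/537⌋ = ⌊6942/537⌋ − ⌊6809/537⌋ = 12 − 12 = 0
n=50: ⌊(51·133+292)/537⌋ − ⌊(50·133+292)/537⌋ = ⌊7075/537⌋ − ⌊6942/537⌋ = 13 − 12 = 1
n=51: ⌊(52·133+292)/537⌋ − ⌊(51·133+292)/537⌋ = ⌊7208/537⌋ − ⌊7075/537⌋ = 13 − 13 = 0
n=52: ⌊(53·133+292)/537⌋ − ⌊(52·133+292)/537⌋ = ⌊7341/537⌋ − ⌊7208/537⌋ = 13 − 13 = 0
n=53: ⌊(54·133+292)/537⌋ − ⌊(53·133+292)/537⌋ = ⌊7474/537⌋ − ⌊7341/537⌋ = 13 − 13 = 0
n=54: ⌊(55·133+292)/537⌋ − ⌊(54·133+292)/537⌋ = ⌊7607/537⌋ − ⌊7474/537⌋ = 14 − 13 = 1
n=55: ⌊(56·133+292)/537⌋ − ⌊(55·133+292)/537⌋ = ⌊7740/537⌋ − ⌊7607/537⌋ = 14 − 14 = 0
n=56: ⌊(57·133+292)/537⌋ − ⌊(56·133+292)/537⌋ = ⌊7873/537⌋ − ⌊7740/537⌋ = 14 − 14 = 0
n=57: ⌊(58·133+292)/537⌋ − ⌊(57·133+292)/537⌋ = ⌊8006/537⌋ − ⌊7873/537⌋ = 14 − 14 = 0
n=58: ⌊(59·133+292)/537⌋ − ⌊(58·133+292)/537⌋ = ⌊8139/537⌋ − ⌊8006/537⌋ = 15 − 14 = 1
n=59: ⌊(60·133+292)/537⌋ − ⌊(59·133+292)/537⌋ = ⌊8272/537⌋ − ⌊8139/537⌋ = 15 − 15 = 0
n=60: ⌊(61·133+292)/537⌋ − ⌊(60·133+292)/537⌋ = ⌊8405/537⌋ − ⌊8272/537⌋ = 15 − 15 = 0
n=61: ⌊(62·133+292)/537⌋ − ⌊(61·133+292)/537⌋ = ⌊8538/537⌋ − ⌊8405/537⌋ = 15 − 15 = 0
n=62: ⌊(63·133+292)/537⌋ − ⌊(62·133+292)/537⌋ = ⌊8671/537⌋ − ⌊8538/537⌋ = 16 − 15 = 1
n=63: ⌊(64·133+292)/537⌋ − ⌊(63·133+292)/537⌋ = ⌊8804/537⌋ − ⌊8671/537⌋ = 16 − 16 = 0
n=64: ⌊(65·133+292)/537⌋ − ⌊(64·133+292)/537⌋ = ⌊8937/537⌋ − ⌊8804/537⌋ = 16 − 16 = 0
n=65: ⌊(66·133+292)/537⌋ − ⌊(65·133+292)/537⌋ = ⌊9070/537⌋ − ⌊8937/537⌋ = 16 − 16 = 0
n=66: ⌊(67·133+292)/537⌋ − ⌊(66·133+292)/537⌋ = ⌊9203/537⌋ − ⌊9070/537⌋ = 17 − 16 = 1
n=67: ⌊(68·133+292)/537⌋ − ⌊(67·133+292)/537⌋ = ⌊9336/537⌋ − ⌊9203/537⌋ = 17 − 17 = 0
n=68: ⌊(69·133+292)/537⌋ − ⌊(68·133+292)/537⌋ = ⌊9469/537⌋ − ⌊9336/537⌋ = 17 − 17 = 0
n=69: ⌊(70·133+292)/537⌋ − ⌊(69·133+292)/537⌋ = ⌊9602/537⌋ − ⌊9469/537⌋ = 17 − 17 = 0
n=70: ⌊(71·133+292)/537⌋ − ⌊(70·133+292)/537⌋ = ⌊9735/537⌋ − ⌊9602/537⌋ = 18 − 17 = 1
n=71: ⌊(72·133+292)/537⌋ − ⌊(71·133+292)/537⌋ = ⌊9868/537⌋ − ⌊9735/537⌋ = 18 − 18 = 0
n=72: ⌊(73·133+292)/537⌋ − ⌊(72·133+292)/537⌋ = ⌊10001/537⌋ − ⌊9868/537⌋ = 18 − 18 = 0


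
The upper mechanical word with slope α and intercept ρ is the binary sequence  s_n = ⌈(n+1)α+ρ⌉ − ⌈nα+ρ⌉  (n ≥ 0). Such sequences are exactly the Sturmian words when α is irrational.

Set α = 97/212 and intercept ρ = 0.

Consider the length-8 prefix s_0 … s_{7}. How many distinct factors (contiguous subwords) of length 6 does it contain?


2

t_n = ⌈(n·97)/212⌉ for n = 0 … 8:
  n=0…8: ⌈0/212⌉=0 ⌈97/212⌉=1 ⌈194/212⌉=1 ⌈291/212⌉=2 ⌈388/212⌉=2 ⌈485/212⌉=3 ⌈582/212⌉=3 ⌈679/212⌉=4 ⌈776/212⌉=4
s_n = t_(n+1) − t_n for n = 0 … 7 gives
prefix = 10101010
slide a length-6 window over [0..5] … [2..7] (3 windows); first occurrence of each distinct factor:
  [  0..  5] 101010
  [  1..  6] 010101
  (the other 1 window repeats one of these)
distinct factors: {010101, 101010}
count = 2  (Sturmian bound for length 6 is 7)


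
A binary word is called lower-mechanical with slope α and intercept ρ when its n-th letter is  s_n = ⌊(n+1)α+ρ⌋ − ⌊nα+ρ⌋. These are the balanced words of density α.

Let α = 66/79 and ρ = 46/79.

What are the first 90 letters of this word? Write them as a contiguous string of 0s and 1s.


111011111011111011111011111011111011111101111101111101111101111101111101111101111101111101

n=0: ⌊(1·66+46)/79⌋ − ⌊(0·66+46)/79⌋ = ⌊112/79⌋ − ⌊46/79⌋ = 1 − 0 = 1
n=1: ⌊(2·66+46)/79⌋ − ⌊(1·66+46)/79⌋ = ⌊178/79⌋ − ⌊112/79⌋ = 2 − 1 = 1
n=2: ⌊(3·66+46)/79⌋ − ⌊(2·66+46)/79⌋ = ⌊244/79⌋ − ⌊178/79⌋ = 3 − 2 = 1
n=3: ⌊(4·66+46)/79⌋ − ⌊(3·66+46)/79⌋ = ⌊310/79⌋ − ⌊244/79⌋ = 3 − 3 = 0
n=4: ⌊(5·66+46)/79⌋ − ⌊(4·66+46)/79⌋ = ⌊376/79⌋ − ⌊310/79⌋ = 4 − 3 = 1
n=5: ⌊(6·66+46)/79⌋ − ⌊(5·66+46)/79⌋ = ⌊442/79⌋ − ⌊376/79⌋ = 5 − 4 = 1
n=6: ⌊(7·66+46)/79⌋ − ⌊(6·66+46)/79⌋ = ⌊508/79⌋ − ⌊442/79⌋ = 6 − 5 = 1
n=7: ⌊(8·66+46)/79⌋ − ⌊(7·66+46)/79⌋ = ⌊574/79⌋ − ⌊508/79⌋ = 7 − 6 = 1
n=8: ⌊(9·66+46)/79⌋ − ⌊(8·66+46)/79⌋ = ⌊640/79⌋ − ⌊574/79⌋ = 8 − 7 = 1
n=9: ⌊(10·66+46)/79⌋ − ⌊(9·66+46)/79⌋ = ⌊706/79⌋ − ⌊640/79⌋ = 8 − 8 = 0
n=10: ⌊(11·66+46)/79⌋ − ⌊(10·66+46)/79⌋ = ⌊772/79⌋ − ⌊706/79⌋ = 9 − 8 = 1
n=11: ⌊(12·66+46)/79⌋ − ⌊(11·66+46)/79⌋ = ⌊838/79⌋ − ⌊772/79⌋ = 10 − 9 = 1
n=12: ⌊(13·66+46)/79⌋ − ⌊(12·66+46)/79⌋ = ⌊904/79⌋ − ⌊838/79⌋ = 11 − 10 = 1
n=13: ⌊(14·66+46)/79⌋ − ⌊(13·66+46)/79⌋ = ⌊970/79⌋ − ⌊904/79⌋ = 12 − 11 = 1
n=14: ⌊(15·66+46)/79⌋ − ⌊(14·66+46)/79⌋ = ⌊1036/79⌋ − ⌊970/79⌋ = 13 − 12 = 1
n=15: ⌊(16·66+46)/79⌋ − ⌊(15·66+46)/79⌋ = ⌊1102/79⌋ − ⌊1036/79⌋ = 13 − 13 = 0
n=16: ⌊(17·66+46)/79⌋ − ⌊(16·66+46)/79⌋ = ⌊1168/79⌋ − ⌊1102/79⌋ = 14 − 13 = 1
n=17: ⌊(18·66+46)/79⌋ − ⌊(17·66+46)/79⌋ = ⌊1234/79⌋ − ⌊1168/79⌋ = 15 − 14 = 1
n=18: ⌊(19·66+46)/79⌋ − ⌊(18·66+46)/79⌋ = ⌊1300/79⌋ − ⌊1234/79⌋ = 16 − 15 = 1
n=19: ⌊(20·66+46)/79⌋ − ⌊(19·66+46)/79⌋ = ⌊1366/79⌋ − ⌊1300/79⌋ = 17 − 16 = 1
n=20: ⌊(21·66+46)/79⌋ − ⌊(20·66+46)/79⌋ = ⌊1432/79⌋ − ⌊1366/79⌋ = 18 − 17 = 1
n=21: ⌊(22·66+46)/79⌋ − ⌊(21·66+46)/79⌋ = ⌊1498/79⌋ − ⌊1432/79⌋ = 18 − 18 = 0
n=22: ⌊(23·66+46)/79⌋ − ⌊(22·66+46)/79⌋ = ⌊1564/79⌋ − ⌊1498/79⌋ = 19 − 18 = 1
n=23: ⌊(24·66+46)/79⌋ − ⌊(23·66+46)/79⌋ = ⌊1630/79⌋ − ⌊1564/79⌋ = 20 − 19 = 1
n=24: ⌊(25·66+46)/79⌋ − ⌊(24·66+46)/79⌋ = ⌊1696/79⌋ − ⌊1630/79⌋ = 21 − 20 = 1
n=25: ⌊(26·66+46)/79⌋ − ⌊(25·66+46)/79⌋ = ⌊1762/79⌋ − ⌊1696/79⌋ = 22 − 21 = 1
n=26: ⌊(27·66+46)/79⌋ − ⌊(26·66+46)/79⌋ = ⌊1828/79⌋ − ⌊1762/79⌋ = 23 − 22 = 1
n=27: ⌊(28·66+46)/79⌋ − ⌊(27·66+46)/79⌋ = ⌊1894/79⌋ − ⌊1828/79⌋ = 23 − 23 = 0
n=28: ⌊(29·66+46)/79⌋ − ⌊(28·66+46)/79⌋ = ⌊1960/79⌋ − ⌊1894/79⌋ = 24 − 23 = 1
n=29: ⌊(30·66+46)/79⌋ − ⌊(29·66+46)/79⌋ = ⌊2026/79⌋ − ⌊1960/79⌋ = 25 − 24 = 1
n=30: ⌊(31·66+46)/79⌋ − ⌊(30·66+46)/79⌋ = ⌊2092/79⌋ − ⌊2026/79⌋ = 26 − 25 = 1
n=31: ⌊(32·66+46)/79⌋ − ⌊(31·66+46)/79⌋ = ⌊2158/79⌋ − ⌊2092/79⌋ = 27 − 26 = 1
n=32: ⌊(33·66+46)/79⌋ − ⌊(32·66+46)/79⌋ = ⌊2224/79⌋ − ⌊2158/79⌋ = 28 − 27 = 1
n=33: ⌊(34·66+46)/79⌋ − ⌊(33·66+46)/79⌋ = ⌊2290/79⌋ − ⌊2224/79⌋ = 28 − 28 = 0
n=34: ⌊(35·66+46)/79⌋ − ⌊(34·66+46)/79⌋ = ⌊2356/79⌋ − ⌊2290/79⌋ = 29 − 28 = 1
n=35: ⌊(36·66+46)/79⌋ − ⌊(35·66+46)/79⌋ = ⌊2422/79⌋ − ⌊2356/79⌋ = 30 − 29 = 1
n=36: ⌊(37·66+46)/79⌋ − ⌊(36·66+46)/79⌋ = ⌊2488/79⌋ − ⌊2422/79⌋ = 31 − 30 = 1
n=37: ⌊(38·66+46)/79⌋ − ⌊(37·66+46)/79⌋ = ⌊2554/79⌋ − ⌊2488/79⌋ = 32 − 31 = 1
n=38: ⌊(39·66+46)/79⌋ − ⌊(38·66+46)/79⌋ = ⌊2620/79⌋ − ⌊2554/79⌋ = 33 − 32 = 1
n=39: ⌊(40·66+46)/79⌋ − ⌊(39·66+46)/79⌋ = ⌊2686/79⌋ − ⌊2620/79⌋ = 34 − 33 = 1
n=40: ⌊(41·66+46)/79⌋ − ⌊(40·66+46)/79⌋ = ⌊2752/79⌋ − ⌊2686/79⌋ = 34 − 34 = 0
n=41: ⌊(42·66+46)/79⌋ − ⌊(41·66+46)/79⌋ = ⌊2818/79⌋ − ⌊2752/79⌋ = 35 − 34 = 1
n=42: ⌊(43·66+46)/79⌋ − ⌊(42·66+46)/79⌋ = ⌊2884/79⌋ − ⌊2818/79⌋ = 36 − 35 = 1
n=43: ⌊(44·66+46)/79⌋ − ⌊(43·66+46)/79⌋ = ⌊2950/79⌋ − ⌊2884/79⌋ = 37 − 36 = 1
n=44: ⌊(45·66+46)/79⌋ − ⌊(44·66+46)/79⌋ = ⌊3016/79⌋ − ⌊2950/79⌋ = 38 − 37 = 1
n=45: ⌊(46·66+46)/79⌋ − ⌊(45·66+46)/79⌋ = ⌊3082/79⌋ − ⌊3016/79⌋ = 39 − 38 = 1
n=46: ⌊(47·66+46)/79⌋ − ⌊(46·66+46)/79⌋ = ⌊3148/79⌋ − ⌊3082/79⌋ = 39 − 39 = 0
n=47: ⌊(48·66+46)/79⌋ − ⌊(47·66+46)/79⌋ = ⌊3214/79⌋ − ⌊3148/79⌋ = 40 − 39 = 1
n=48: ⌊(49·66+46)/79⌋ − ⌊(48·66+46)/79⌋ = ⌊3280/79⌋ − ⌊3214/79⌋ = 41 − 40 = 1
n=49: ⌊(50·66+46)/79⌋ − ⌊(49·66+46)/79⌋ = ⌊3346/79⌋ − ⌊3280/79⌋ = 42 − 41 = 1
n=50: ⌊(51·66+46)/79⌋ − ⌊(50·66+46)/79⌋ = ⌊3412/79⌋ − ⌊3346/79⌋ = 43 − 42 = 1
n=51: ⌊(52·66+46)/79⌋ − ⌊(51·66+46)/79⌋ = ⌊3478/79⌋ − ⌊3412/79⌋ = 44 − 43 = 1
n=52: ⌊(53·66+46)/79⌋ − ⌊(52·66+46)/79⌋ = ⌊3544/79⌋ − ⌊3478/79⌋ = 44 − 44 = 0
n=53: ⌊(54·66+46)/79⌋ − ⌊(53·66+46)/79⌋ = ⌊3610/79⌋ − ⌊3544/79⌋ = 45 − 44 = 1
n=54: ⌊(55·66+46)/79⌋ − ⌊(54·66+46)/79⌋ = ⌊3676/79⌋ − ⌊3610/79⌋ = 46 − 45 = 1
n=55: ⌊(56·66+46)/79⌋ − ⌊(55·66+46)/79⌋ = ⌊3742/79⌋ − ⌊3676/79⌋ = 47 − 46 = 1
n=56: ⌊(57·66+46)/79⌋ − ⌊(56·66+46)/79⌋ = ⌊3808/79⌋ − ⌊3742/79⌋ = 48 − 47 = 1
n=57: ⌊(58·66+46)/79⌋ − ⌊(57·66+46)/79⌋ = ⌊3874/79⌋ − ⌊3808/79⌋ = 49 − 48 = 1
n=58: ⌊(59·66+46)/79⌋ − ⌊(58·66+46)/79⌋ = ⌊3940/79⌋ − ⌊3874/79⌋ = 49 − 49 = 0
n=59: ⌊(60·66+46)/79⌋ − ⌊(59·66+46)/79⌋ = ⌊4006/79⌋ − ⌊3940/79⌋ = 50 − 49 = 1
n=60: ⌊(61·66+46)/79⌋ − ⌊(60·66+46)/79⌋ = ⌊4072/79⌋ − ⌊4006/79⌋ = 51 − 50 = 1
n=61: ⌊(62·66+46)/79⌋ − ⌊(61·66+46)/79⌋ = ⌊4138/79⌋ − ⌊4072/79⌋ = 52 − 51 = 1
n=62: ⌊(63·66+46)/79⌋ − ⌊(62·66+46)/79⌋ = ⌊4204/79⌋ − ⌊4138/79⌋ = 53 − 52 = 1
n=63: ⌊(64·66+46)/79⌋ − ⌊(63·66+46)/79⌋ = ⌊4270/79⌋ − ⌊4204/79⌋ = 54 − 53 = 1
n=64: ⌊(65·66+46)/79⌋ − ⌊(64·66+46)/79⌋ = ⌊4336/79⌋ − ⌊4270/79⌋ = 54 − 54 = 0
n=65: ⌊(66·66+46)/79⌋ − ⌊(65·66+46)/79⌋ = ⌊4402/79⌋ − ⌊4336/79⌋ = 55 − 54 = 1
n=66: ⌊(67·66+46)/79⌋ − ⌊(66·66+46)/79⌋ = ⌊4468/79⌋ − ⌊4402/79⌋ = 56 − 55 = 1
n=67: ⌊(68·66+46)/79⌋ − ⌊(67·66+46)/79⌋ = ⌊4534/79⌋ − ⌊4468/79⌋ = 57 − 56 = 1
n=68: ⌊(69·66+46)/79⌋ − ⌊(68·66+46)/79⌋ = ⌊4600/79⌋ − ⌊4534/79⌋ = 58 − 57 = 1
n=69: ⌊(70·66+46)/79⌋ − ⌊(69·66+46)/79⌋ = ⌊4666/79⌋ − ⌊4600/79⌋ = 59 − 58 = 1
n=70: ⌊(71·66+46)/79⌋ − ⌊(70·66+46)/79⌋ = ⌊4732/79⌋ − ⌊4666/79⌋ = 59 − 59 = 0
n=71: ⌊(72·66+46)/79⌋ − ⌊(71·66+46)/79⌋ = ⌊4798/79⌋ − ⌊4732/79⌋ = 60 − 59 = 1
n=72: ⌊(73·66+46)/79⌋ − ⌊(72·66+46)/79⌋ = ⌊4864/79⌋ − ⌊4798/79⌋ = 61 − 60 = 1
n=73: ⌊(74·66+46)/79⌋ − ⌊(73·66+46)/79⌋ = ⌊4930/79⌋ − ⌊4864/79⌋ = 62 − 61 = 1
n=74: ⌊(75·66+46)/79⌋ − ⌊(74·66+46)/79⌋ = ⌊4996/79⌋ − ⌊4930/79⌋ = 63 − 62 = 1
n=75: ⌊(76·66+46)/79⌋ − ⌊(75·66+46)/79⌋ = ⌊5062/79⌋ − ⌊4996/79⌋ = 64 − 63 = 1
n=76: ⌊(77·66+46)/79⌋ − ⌊(76·66+46)/79⌋ = ⌊5128/79⌋ − ⌊5062/79⌋ = 64 − 64 = 0
n=77: ⌊(78·66+46)/79⌋ − ⌊(77·66+46)/79⌋ = ⌊5194/79⌋ − ⌊5128/79⌋ = 65 − 64 = 1
n=78: ⌊(79·66+46)/79⌋ − ⌊(78·66+46)/79⌋ = ⌊5260/79⌋ − ⌊5194/79⌋ = 66 − 65 = 1
n=79: ⌊(80·66+46)/79⌋ − ⌊(79·66+46)/79⌋ = ⌊5326/79⌋ − ⌊5260/79⌋ = 67 − 66 = 1
n=80: ⌊(81·66+46)/79⌋ − ⌊(80·66+46)/79⌋ = ⌊5392/79⌋ − ⌊5326/79⌋ = 68 − 67 = 1
n=81: ⌊(82·66+46)/79⌋ − ⌊(81·66+46)/79⌋ = ⌊5458/79⌋ − ⌊5392/79⌋ = 69 − 68 = 1
n=82: ⌊(83·66+46)/79⌋ − ⌊(82·66+46)/79⌋ = ⌊5524/79⌋ − ⌊5458/79⌋ = 69 − 69 = 0
n=83: ⌊(84·66+46)/79⌋ − ⌊(83·66+46)/79⌋ = ⌊5590/79⌋ − ⌊5524/79⌋ = 70 − 69 = 1
n=84: ⌊(85·66+46)/79⌋ − ⌊(84·66+46)/79⌋ = ⌊5656/79⌋ − ⌊5590/79⌋ = 71 − 70 = 1
n=85: ⌊(86·66+46)/79⌋ − ⌊(85·66+46)/79⌋ = ⌊5722/79⌋ − ⌊5656/79⌋ = 72 − 71 = 1
n=86: ⌊(87·66+46)/79⌋ − ⌊(86·66+46)/79⌋ = ⌊5788/79⌋ − ⌊5722/79⌋ = 73 − 72 = 1
n=87: ⌊(88·66+46)/79⌋ − ⌊(87·66+46)/79⌋ = ⌊5854/79⌋ − ⌊5788/79⌋ = 74 − 73 = 1
n=88: ⌊(89·66+46)/79⌋ − ⌊(88·66+46)/79⌋ = ⌊5920/79⌋ − ⌊5854/79⌋ = 74 − 74 = 0
n=89: ⌊(90·66+46)/79⌋ − ⌊(89·66+46)/79⌋ = ⌊5986/79⌋ − ⌊5920/79⌋ = 75 − 74 = 1
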